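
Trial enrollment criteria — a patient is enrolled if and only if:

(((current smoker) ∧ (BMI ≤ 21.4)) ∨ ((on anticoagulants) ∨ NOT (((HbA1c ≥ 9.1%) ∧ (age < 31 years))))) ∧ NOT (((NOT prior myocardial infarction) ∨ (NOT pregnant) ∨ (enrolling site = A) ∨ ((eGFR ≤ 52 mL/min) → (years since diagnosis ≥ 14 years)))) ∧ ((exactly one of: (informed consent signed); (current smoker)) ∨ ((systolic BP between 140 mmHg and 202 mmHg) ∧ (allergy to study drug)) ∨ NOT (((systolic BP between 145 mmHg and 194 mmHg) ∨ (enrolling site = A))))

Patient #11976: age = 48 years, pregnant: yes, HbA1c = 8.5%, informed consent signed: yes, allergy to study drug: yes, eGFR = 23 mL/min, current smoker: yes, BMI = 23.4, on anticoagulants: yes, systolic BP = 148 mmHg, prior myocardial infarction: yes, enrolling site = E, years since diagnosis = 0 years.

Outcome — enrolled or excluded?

Atomic conditions:
  current smoker: yes → true
  BMI ≤ 21.4: 23.4 ≤ 21.4 is false
  on anticoagulants: yes → true
  HbA1c ≥ 9.1%: 8.5 ≥ 9.1 is false
  age < 31 years: 48 < 31 is false
  NOT prior myocardial infarction: yes → false
  NOT pregnant: yes → false
  enrolling site = A: E == A is false
  eGFR ≤ 52 mL/min: 23 ≤ 52 is true
  years since diagnosis ≥ 14 years: 0 ≥ 14 is false
  informed consent signed: yes → true
  systolic BP between 140 mmHg and 202 mmHg: 148 in [140, 202] is true
  allergy to study drug: yes → true
  systolic BP between 145 mmHg and 194 mmHg: 148 in [145, 194] is true
Combine:
[1.1] true AND false = false
[1.2.2.1] false AND false = false
[1.2.2] NOT false = true
[1.2] true OR true = true
[1] false OR true = true
[2.1.4] true → false = false
[2.1] false OR false OR false OR false = false
[2] NOT false = true
[3.1] exactly-one(true, true) = false
[3.2] true AND true = true
[3.3.1] true OR false = true
[3.3] NOT true = false
[3] false OR true OR false = true
[root] true AND true AND true = true
Overall: true → enrolled

Enrolled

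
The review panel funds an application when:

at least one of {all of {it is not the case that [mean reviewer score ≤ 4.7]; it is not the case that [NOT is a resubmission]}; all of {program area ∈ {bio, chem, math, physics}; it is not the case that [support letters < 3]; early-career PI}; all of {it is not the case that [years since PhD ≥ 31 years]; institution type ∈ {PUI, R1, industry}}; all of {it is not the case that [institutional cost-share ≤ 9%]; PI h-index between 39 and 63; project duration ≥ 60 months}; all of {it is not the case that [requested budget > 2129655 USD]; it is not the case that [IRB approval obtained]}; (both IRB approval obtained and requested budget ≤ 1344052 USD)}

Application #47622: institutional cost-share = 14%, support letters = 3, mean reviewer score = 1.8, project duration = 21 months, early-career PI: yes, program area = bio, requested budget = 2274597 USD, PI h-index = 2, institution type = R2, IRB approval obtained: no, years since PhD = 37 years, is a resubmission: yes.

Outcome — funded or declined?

Atomic conditions:
  mean reviewer score ≤ 4.7: 1.8 ≤ 4.7 is true
  NOT is a resubmission: yes → false
  program area ∈ {bio, chem, math, physics}: bio is in the set → true
  support letters < 3: 3 < 3 is false
  early-career PI: yes → true
  years since PhD ≥ 31 years: 37 ≥ 31 is true
  institution type ∈ {PUI, R1, industry}: R2 is not in the set → false
  institutional cost-share ≤ 9%: 14 ≤ 9 is false
  PI h-index between 39 and 63: 2 in [39, 63] is false
  project duration ≥ 60 months: 21 ≥ 60 is false
  requested budget > 2129655 USD: 2274597 > 2129655 is true
  IRB approval obtained: no → false
  requested budget ≤ 1344052 USD: 2274597 ≤ 1344052 is false
Combine:
[1.1] NOT true = false
[1.2] NOT false = true
[1] false AND true = false
[2.2] NOT false = true
[2] true AND true AND true = true
[3.1] NOT true = false
[3] false AND false = false
[4.1] NOT false = true
[4] true AND false AND false = false
[5.1] NOT true = false
[5.2] NOT false = true
[5] false AND true = false
[6] false AND false = false
[root] false OR true OR false OR false OR false OR false = true
Overall: true → funded

Funded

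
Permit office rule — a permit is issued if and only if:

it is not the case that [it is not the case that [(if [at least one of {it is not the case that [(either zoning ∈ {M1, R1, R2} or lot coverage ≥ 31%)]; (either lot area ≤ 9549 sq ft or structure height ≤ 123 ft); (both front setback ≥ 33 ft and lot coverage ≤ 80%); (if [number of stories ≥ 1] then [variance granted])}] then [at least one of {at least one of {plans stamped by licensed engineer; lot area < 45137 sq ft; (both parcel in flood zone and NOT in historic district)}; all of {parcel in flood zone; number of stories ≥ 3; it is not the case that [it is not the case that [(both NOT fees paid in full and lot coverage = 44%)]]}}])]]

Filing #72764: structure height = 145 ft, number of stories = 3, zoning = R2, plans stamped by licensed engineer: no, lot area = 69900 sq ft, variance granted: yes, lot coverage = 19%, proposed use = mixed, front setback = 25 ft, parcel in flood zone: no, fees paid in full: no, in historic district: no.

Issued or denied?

Denied

Atomic conditions:
  zoning ∈ {M1, R1, R2}: R2 is in the set → true
  lot coverage ≥ 31%: 19 ≥ 31 is false
  lot area ≤ 9549 sq ft: 69900 ≤ 9549 is false
  structure height ≤ 123 ft: 145 ≤ 123 is false
  front setback ≥ 33 ft: 25 ≥ 33 is false
  lot coverage ≤ 80%: 19 ≤ 80 is true
  number of stories ≥ 1: 3 ≥ 1 is true
  variance granted: yes → true
  plans stamped by licensed engineer: no → false
  lot area < 45137 sq ft: 69900 < 45137 is false
  parcel in flood zone: no → false
  NOT in historic district: no → true
  number of stories ≥ 3: 3 ≥ 3 is true
  NOT fees paid in full: no → true
  lot coverage = 44%: 19 == 44 is false
Combine:
[1.1.1.1.1] true OR false = true
[1.1.1.1] NOT true = false
[1.1.1.2] false OR false = false
[1.1.1.3] false AND true = false
[1.1.1.4] true → true = true
[1.1.1] false OR false OR false OR true = true
[1.1.2.1.3] false AND true = false
[1.1.2.1] false OR false OR false = false
[1.1.2.2.3.1.1] true AND false = false
[1.1.2.2.3.1] NOT false = true
[1.1.2.2.3] NOT true = false
[1.1.2.2] false AND true AND false = false
[1.1.2] false OR false = false
[1.1] true → false = false
[1] NOT false = true
[root] NOT true = false
Overall: false → denied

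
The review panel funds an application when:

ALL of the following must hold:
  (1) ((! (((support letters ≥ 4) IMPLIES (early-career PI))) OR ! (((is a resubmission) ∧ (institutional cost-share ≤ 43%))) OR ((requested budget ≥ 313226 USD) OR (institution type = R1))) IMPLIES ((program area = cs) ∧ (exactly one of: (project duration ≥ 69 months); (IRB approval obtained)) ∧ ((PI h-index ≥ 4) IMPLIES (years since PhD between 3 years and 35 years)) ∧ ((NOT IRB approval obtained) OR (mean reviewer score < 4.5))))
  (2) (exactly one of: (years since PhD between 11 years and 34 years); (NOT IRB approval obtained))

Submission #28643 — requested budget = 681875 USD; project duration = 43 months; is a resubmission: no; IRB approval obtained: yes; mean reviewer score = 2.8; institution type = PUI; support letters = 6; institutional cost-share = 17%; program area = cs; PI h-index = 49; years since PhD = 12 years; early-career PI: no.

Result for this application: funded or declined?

Funded

Atomic conditions:
  support letters ≥ 4: 6 ≥ 4 is true
  early-career PI: no → false
  is a resubmission: no → false
  institutional cost-share ≤ 43%: 17 ≤ 43 is true
  requested budget ≥ 313226 USD: 681875 ≥ 313226 is true
  institution type = R1: PUI == R1 is false
  program area = cs: cs == cs is true
  project duration ≥ 69 months: 43 ≥ 69 is false
  IRB approval obtained: yes → true
  PI h-index ≥ 4: 49 ≥ 4 is true
  years since PhD between 3 years and 35 years: 12 in [3, 35] is true
  NOT IRB approval obtained: yes → false
  mean reviewer score < 4.5: 2.8 < 4.5 is true
  years since PhD between 11 years and 34 years: 12 in [11, 34] is true
Combine:
[1.1.1.1] true → false = false
[1.1.1] NOT false = true
[1.1.2.1] false AND true = false
[1.1.2] NOT false = true
[1.1.3] true OR false = true
[1.1] true OR true OR true = true
[1.2.2] exactly-one(false, true) = true
[1.2.3] true → true = true
[1.2.4] false OR true = true
[1.2] true AND true AND true AND true = true
[1] true → true = true
[2] exactly-one(true, false) = true
[root] true AND true = true
Overall: true → funded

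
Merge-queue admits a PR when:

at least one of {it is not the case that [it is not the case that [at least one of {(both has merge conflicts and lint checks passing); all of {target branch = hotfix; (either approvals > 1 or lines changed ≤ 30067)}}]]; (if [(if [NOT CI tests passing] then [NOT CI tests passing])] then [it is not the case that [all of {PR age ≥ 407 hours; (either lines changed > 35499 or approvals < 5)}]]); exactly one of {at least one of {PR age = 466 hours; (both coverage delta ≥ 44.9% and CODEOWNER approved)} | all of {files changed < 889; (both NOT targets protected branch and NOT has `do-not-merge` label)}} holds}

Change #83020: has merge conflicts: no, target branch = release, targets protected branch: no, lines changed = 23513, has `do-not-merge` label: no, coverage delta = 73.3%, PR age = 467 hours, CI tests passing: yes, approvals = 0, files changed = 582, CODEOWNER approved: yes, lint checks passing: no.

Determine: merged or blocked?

Blocked

Atomic conditions:
  has merge conflicts: no → false
  lint checks passing: no → false
  target branch = hotfix: release == hotfix is false
  approvals > 1: 0 > 1 is false
  lines changed ≤ 30067: 23513 ≤ 30067 is true
  NOT CI tests passing: yes → false
  PR age ≥ 407 hours: 467 ≥ 407 is true
  lines changed > 35499: 23513 > 35499 is false
  approvals < 5: 0 < 5 is true
  PR age = 466 hours: 467 == 466 is false
  coverage delta ≥ 44.9%: 73.3 ≥ 44.9 is true
  CODEOWNER approved: yes → true
  files changed < 889: 582 < 889 is true
  NOT targets protected branch: no → true
  NOT has `do-not-merge` label: no → true
Combine:
[1.1.1.1] false AND false = false
[1.1.1.2.2] false OR true = true
[1.1.1.2] false AND true = false
[1.1.1] false OR false = false
[1.1] NOT false = true
[1] NOT true = false
[2.1] false → false (antecedent false ⇒ implication holds) = true
[2.2.1.2] false OR true = true
[2.2.1] true AND true = true
[2.2] NOT true = false
[2] true → false = false
[3.1.2] true AND true = true
[3.1] false OR true = true
[3.2.2] true AND true = true
[3.2] true AND true = true
[3] exactly-one(true, true) = false
[root] false OR false OR false = false
Overall: false → blocked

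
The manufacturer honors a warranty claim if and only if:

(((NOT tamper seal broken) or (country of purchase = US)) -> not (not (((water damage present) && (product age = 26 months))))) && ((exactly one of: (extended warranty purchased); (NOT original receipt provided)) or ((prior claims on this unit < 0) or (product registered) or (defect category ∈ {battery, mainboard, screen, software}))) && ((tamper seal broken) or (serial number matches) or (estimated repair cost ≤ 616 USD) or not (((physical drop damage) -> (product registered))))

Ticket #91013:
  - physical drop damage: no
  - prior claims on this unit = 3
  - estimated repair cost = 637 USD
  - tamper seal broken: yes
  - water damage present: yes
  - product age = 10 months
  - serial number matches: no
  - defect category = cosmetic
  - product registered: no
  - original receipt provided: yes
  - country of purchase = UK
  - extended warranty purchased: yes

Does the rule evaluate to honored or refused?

Atomic conditions:
  NOT tamper seal broken: yes → false
  country of purchase = US: UK == US is false
  water damage present: yes → true
  product age = 26 months: 10 == 26 is false
  extended warranty purchased: yes → true
  NOT original receipt provided: yes → false
  prior claims on this unit < 0: 3 < 0 is false
  product registered: no → false
  defect category ∈ {battery, mainboard, screen, software}: cosmetic is not in the set → false
  tamper seal broken: yes → true
  serial number matches: no → false
  estimated repair cost ≤ 616 USD: 637 ≤ 616 is false
  physical drop damage: no → false
Combine:
[1.1] false OR false = false
[1.2.1.1] true AND false = false
[1.2.1] NOT false = true
[1.2] NOT true = false
[1] false → false (antecedent false ⇒ implication holds) = true
[2.1] exactly-one(true, false) = true
[2.2] false OR false OR false = false
[2] true OR false = true
[3.4.1] false → false (antecedent false ⇒ implication holds) = true
[3.4] NOT true = false
[3] true OR false OR false OR false = true
[root] true AND true AND true = true
Overall: true → honored

Honored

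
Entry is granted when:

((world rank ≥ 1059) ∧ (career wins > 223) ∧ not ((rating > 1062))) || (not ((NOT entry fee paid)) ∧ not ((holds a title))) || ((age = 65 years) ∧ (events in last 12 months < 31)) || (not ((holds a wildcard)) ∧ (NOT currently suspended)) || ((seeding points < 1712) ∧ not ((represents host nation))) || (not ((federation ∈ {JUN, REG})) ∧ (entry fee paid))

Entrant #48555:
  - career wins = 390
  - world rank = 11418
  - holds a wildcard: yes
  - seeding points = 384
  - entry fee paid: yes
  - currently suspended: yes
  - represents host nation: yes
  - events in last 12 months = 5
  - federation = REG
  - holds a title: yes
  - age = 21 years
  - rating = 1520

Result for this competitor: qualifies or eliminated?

Atomic conditions:
  world rank ≥ 1059: 11418 ≥ 1059 is true
  career wins > 223: 390 > 223 is true
  rating > 1062: 1520 > 1062 is true
  NOT entry fee paid: yes → false
  holds a title: yes → true
  age = 65 years: 21 == 65 is false
  events in last 12 months < 31: 5 < 31 is true
  holds a wildcard: yes → true
  NOT currently suspended: yes → false
  seeding points < 1712: 384 < 1712 is true
  represents host nation: yes → true
  federation ∈ {JUN, REG}: REG is in the set → true
  entry fee paid: yes → true
Combine:
[1.3] NOT true = false
[1] true AND true AND false = false
[2.1] NOT false = true
[2.2] NOT true = false
[2] true AND false = false
[3] false AND true = false
[4.1] NOT true = false
[4] false AND false = false
[5.2] NOT true = false
[5] true AND false = false
[6.1] NOT true = false
[6] false AND true = false
[root] false OR false OR false OR false OR false OR false = false
Overall: false → eliminated

Eliminated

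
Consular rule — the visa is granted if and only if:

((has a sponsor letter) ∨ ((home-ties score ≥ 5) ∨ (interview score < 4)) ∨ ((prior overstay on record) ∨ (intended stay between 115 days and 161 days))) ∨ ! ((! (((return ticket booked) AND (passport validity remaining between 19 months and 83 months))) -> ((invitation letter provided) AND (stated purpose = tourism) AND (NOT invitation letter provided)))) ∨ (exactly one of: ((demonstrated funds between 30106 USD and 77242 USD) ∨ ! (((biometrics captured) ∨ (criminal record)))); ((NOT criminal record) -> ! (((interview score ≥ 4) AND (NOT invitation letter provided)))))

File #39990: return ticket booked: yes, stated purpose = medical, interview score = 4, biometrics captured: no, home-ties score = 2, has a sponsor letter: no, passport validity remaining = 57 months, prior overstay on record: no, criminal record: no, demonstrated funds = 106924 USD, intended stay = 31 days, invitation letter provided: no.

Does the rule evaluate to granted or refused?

Atomic conditions:
  has a sponsor letter: no → false
  home-ties score ≥ 5: 2 ≥ 5 is false
  interview score < 4: 4 < 4 is false
  prior overstay on record: no → false
  intended stay between 115 days and 161 days: 31 in [115, 161] is false
  return ticket booked: yes → true
  passport validity remaining between 19 months and 83 months: 57 in [19, 83] is true
  invitation letter provided: no → false
  stated purpose = tourism: medical == tourism is false
  NOT invitation letter provided: no → true
  demonstrated funds between 30106 USD and 77242 USD: 106924 in [30106, 77242] is false
  biometrics captured: no → false
  criminal record: no → false
  NOT criminal record: no → true
  interview score ≥ 4: 4 ≥ 4 is true
Combine:
[1.2] false OR false = false
[1.3] false OR false = false
[1] false OR false OR false = false
[2.1.1.1] true AND true = true
[2.1.1] NOT true = false
[2.1.2] false AND false AND true = false
[2.1] false → false (antecedent false ⇒ implication holds) = true
[2] NOT true = false
[3.1.2.1] false OR false = false
[3.1.2] NOT false = true
[3.1] false OR true = true
[3.2.2.1] true AND true = true
[3.2.2] NOT true = false
[3.2] true → false = false
[3] exactly-one(true, false) = true
[root] false OR false OR true = true
Overall: true → granted

Granted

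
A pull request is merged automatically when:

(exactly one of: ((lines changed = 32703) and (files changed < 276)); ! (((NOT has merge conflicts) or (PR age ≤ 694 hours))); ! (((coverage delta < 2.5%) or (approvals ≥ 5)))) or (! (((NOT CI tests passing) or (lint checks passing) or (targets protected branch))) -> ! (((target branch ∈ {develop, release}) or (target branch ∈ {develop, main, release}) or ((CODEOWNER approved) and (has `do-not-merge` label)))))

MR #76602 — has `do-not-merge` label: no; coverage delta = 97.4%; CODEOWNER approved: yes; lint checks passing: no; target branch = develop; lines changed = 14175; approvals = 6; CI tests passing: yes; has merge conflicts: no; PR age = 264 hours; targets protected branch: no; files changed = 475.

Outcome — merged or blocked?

Atomic conditions:
  lines changed = 32703: 14175 == 32703 is false
  files changed < 276: 475 < 276 is false
  NOT has merge conflicts: no → true
  PR age ≤ 694 hours: 264 ≤ 694 is true
  coverage delta < 2.5%: 97.4 < 2.5 is false
  approvals ≥ 5: 6 ≥ 5 is true
  NOT CI tests passing: yes → false
  lint checks passing: no → false
  targets protected branch: no → false
  target branch ∈ {develop, release}: develop is in the set → true
  target branch ∈ {develop, main, release}: develop is in the set → true
  CODEOWNER approved: yes → true
  has `do-not-merge` label: no → false
Combine:
[1.1] false AND false = false
[1.2.1] true OR true = true
[1.2] NOT true = false
[1.3.1] false OR true = true
[1.3] NOT true = false
[1] exactly-one(false, false, false) = false
[2.1.1] false OR false OR false = false
[2.1] NOT false = true
[2.2.1.3] true AND false = false
[2.2.1] true OR true OR false = true
[2.2] NOT true = false
[2] true → false = false
[root] false OR false = false
Overall: false → blocked

Blocked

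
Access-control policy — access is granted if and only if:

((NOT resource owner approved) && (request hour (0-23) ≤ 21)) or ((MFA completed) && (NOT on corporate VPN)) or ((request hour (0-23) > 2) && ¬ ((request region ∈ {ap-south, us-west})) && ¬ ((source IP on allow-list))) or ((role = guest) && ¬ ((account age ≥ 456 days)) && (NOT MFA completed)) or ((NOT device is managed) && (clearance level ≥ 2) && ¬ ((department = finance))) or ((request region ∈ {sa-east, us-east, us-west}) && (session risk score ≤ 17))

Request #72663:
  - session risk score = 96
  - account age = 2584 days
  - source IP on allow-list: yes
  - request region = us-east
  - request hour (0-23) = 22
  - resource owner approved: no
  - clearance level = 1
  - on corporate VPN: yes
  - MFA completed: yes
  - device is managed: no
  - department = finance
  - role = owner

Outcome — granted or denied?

Denied

Atomic conditions:
  NOT resource owner approved: no → true
  request hour (0-23) ≤ 21: 22 ≤ 21 is false
  MFA completed: yes → true
  NOT on corporate VPN: yes → false
  request hour (0-23) > 2: 22 > 2 is true
  request region ∈ {ap-south, us-west}: us-east is not in the set → false
  source IP on allow-list: yes → true
  role = guest: owner == guest is false
  account age ≥ 456 days: 2584 ≥ 456 is true
  NOT MFA completed: yes → false
  NOT device is managed: no → true
  clearance level ≥ 2: 1 ≥ 2 is false
  department = finance: finance == finance is true
  request region ∈ {sa-east, us-east, us-west}: us-east is in the set → true
  session risk score ≤ 17: 96 ≤ 17 is false
Combine:
[1] true AND false = false
[2] true AND false = false
[3.2] NOT false = true
[3.3] NOT true = false
[3] true AND true AND false = false
[4.2] NOT true = false
[4] false AND false AND false = false
[5.3] NOT true = false
[5] true AND false AND false = false
[6] true AND false = false
[root] false OR false OR false OR false OR false OR false = false
Overall: false → denied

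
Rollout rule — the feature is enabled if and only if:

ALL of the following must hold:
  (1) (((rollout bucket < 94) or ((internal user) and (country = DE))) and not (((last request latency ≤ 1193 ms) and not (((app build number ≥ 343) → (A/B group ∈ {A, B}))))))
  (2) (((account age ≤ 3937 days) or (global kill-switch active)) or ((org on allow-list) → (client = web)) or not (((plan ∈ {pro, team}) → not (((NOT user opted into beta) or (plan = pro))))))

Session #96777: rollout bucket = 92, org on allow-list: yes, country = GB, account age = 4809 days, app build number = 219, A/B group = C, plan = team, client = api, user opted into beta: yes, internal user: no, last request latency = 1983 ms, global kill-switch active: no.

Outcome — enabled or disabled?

Atomic conditions:
  rollout bucket < 94: 92 < 94 is true
  internal user: no → false
  country = DE: GB == DE is false
  last request latency ≤ 1193 ms: 1983 ≤ 1193 is false
  app build number ≥ 343: 219 ≥ 343 is false
  A/B group ∈ {A, B}: C is not in the set → false
  account age ≤ 3937 days: 4809 ≤ 3937 is false
  global kill-switch active: no → false
  org on allow-list: yes → true
  client = web: api == web is false
  plan ∈ {pro, team}: team is in the set → true
  NOT user opted into beta: yes → false
  plan = pro: team == pro is false
Combine:
[1.1.2] false AND false = false
[1.1] true OR false = true
[1.2.1.2.1] false → false (antecedent false ⇒ implication holds) = true
[1.2.1.2] NOT true = false
[1.2.1] false AND false = false
[1.2] NOT false = true
[1] true AND true = true
[2.1] false OR false = false
[2.2] true → false = false
[2.3.1.2.1] false OR false = false
[2.3.1.2] NOT false = true
[2.3.1] true → true = true
[2.3] NOT true = false
[2] false OR false OR false = false
[root] true AND false = false
Overall: false → disabled

Disabled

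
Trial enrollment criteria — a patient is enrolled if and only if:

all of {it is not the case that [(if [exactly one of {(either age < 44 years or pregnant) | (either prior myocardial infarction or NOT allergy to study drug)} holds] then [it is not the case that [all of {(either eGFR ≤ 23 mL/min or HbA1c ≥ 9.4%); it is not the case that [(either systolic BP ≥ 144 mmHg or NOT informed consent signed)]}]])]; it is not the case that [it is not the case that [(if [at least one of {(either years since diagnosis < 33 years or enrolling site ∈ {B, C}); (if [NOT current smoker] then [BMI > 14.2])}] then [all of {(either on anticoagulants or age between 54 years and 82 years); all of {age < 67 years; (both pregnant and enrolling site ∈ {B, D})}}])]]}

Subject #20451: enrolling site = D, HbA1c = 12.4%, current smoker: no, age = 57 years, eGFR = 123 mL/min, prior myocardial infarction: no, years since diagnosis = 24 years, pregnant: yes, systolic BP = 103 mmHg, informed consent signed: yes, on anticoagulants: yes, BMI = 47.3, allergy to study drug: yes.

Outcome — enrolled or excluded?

Atomic conditions:
  age < 44 years: 57 < 44 is false
  pregnant: yes → true
  prior myocardial infarction: no → false
  NOT allergy to study drug: yes → false
  eGFR ≤ 23 mL/min: 123 ≤ 23 is false
  HbA1c ≥ 9.4%: 12.4 ≥ 9.4 is true
  systolic BP ≥ 144 mmHg: 103 ≥ 144 is false
  NOT informed consent signed: yes → false
  years since diagnosis < 33 years: 24 < 33 is true
  enrolling site ∈ {B, C}: D is not in the set → false
  NOT current smoker: no → true
  BMI > 14.2: 47.3 > 14.2 is true
  on anticoagulants: yes → true
  age between 54 years and 82 years: 57 in [54, 82] is true
  age < 67 years: 57 < 67 is true
  enrolling site ∈ {B, D}: D is in the set → true
Combine:
[1.1.1.1] false OR true = true
[1.1.1.2] false OR false = false
[1.1.1] exactly-one(true, false) = true
[1.1.2.1.1] false OR true = true
[1.1.2.1.2.1] false OR false = false
[1.1.2.1.2] NOT false = true
[1.1.2.1] true AND true = true
[1.1.2] NOT true = false
[1.1] true → false = false
[1] NOT false = true
[2.1.1.1.1] true OR false = true
[2.1.1.1.2] true → true = true
[2.1.1.1] true OR true = true
[2.1.1.2.1] true OR true = true
[2.1.1.2.2.2] true AND true = true
[2.1.1.2.2] true AND true = true
[2.1.1.2] true AND true = true
[2.1.1] true → true = true
[2.1] NOT true = false
[2] NOT false = true
[root] true AND true = true
Overall: true → enrolled

Enrolled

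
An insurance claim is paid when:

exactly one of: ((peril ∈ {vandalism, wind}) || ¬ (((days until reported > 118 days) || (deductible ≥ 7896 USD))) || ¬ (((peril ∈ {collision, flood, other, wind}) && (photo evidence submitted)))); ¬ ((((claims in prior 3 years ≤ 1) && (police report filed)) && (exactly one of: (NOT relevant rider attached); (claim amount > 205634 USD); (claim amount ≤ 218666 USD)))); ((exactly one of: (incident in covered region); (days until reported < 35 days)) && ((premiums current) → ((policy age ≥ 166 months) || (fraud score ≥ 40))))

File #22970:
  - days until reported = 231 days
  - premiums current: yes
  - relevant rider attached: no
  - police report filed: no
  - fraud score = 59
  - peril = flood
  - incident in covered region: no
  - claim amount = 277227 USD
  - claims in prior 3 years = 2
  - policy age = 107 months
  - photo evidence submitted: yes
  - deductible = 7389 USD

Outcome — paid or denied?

Paid

Atomic conditions:
  peril ∈ {vandalism, wind}: flood is not in the set → false
  days until reported > 118 days: 231 > 118 is true
  deductible ≥ 7896 USD: 7389 ≥ 7896 is false
  peril ∈ {collision, flood, other, wind}: flood is in the set → true
  photo evidence submitted: yes → true
  claims in prior 3 years ≤ 1: 2 ≤ 1 is false
  police report filed: no → false
  NOT relevant rider attached: no → true
  claim amount > 205634 USD: 277227 > 205634 is true
  claim amount ≤ 218666 USD: 277227 ≤ 218666 is false
  incident in covered region: no → false
  days until reported < 35 days: 231 < 35 is false
  premiums current: yes → true
  policy age ≥ 166 months: 107 ≥ 166 is false
  fraud score ≥ 40: 59 ≥ 40 is true
Combine:
[1.2.1] true OR false = true
[1.2] NOT true = false
[1.3.1] true AND true = true
[1.3] NOT true = false
[1] false OR false OR false = false
[2.1.1] false AND false = false
[2.1.2] exactly-one(true, true, false) = false
[2.1] false AND false = false
[2] NOT false = true
[3.1] exactly-one(false, false) = false
[3.2.2] false OR true = true
[3.2] true → true = true
[3] false AND true = false
[root] exactly-one(false, true, false) = true
Overall: true → paid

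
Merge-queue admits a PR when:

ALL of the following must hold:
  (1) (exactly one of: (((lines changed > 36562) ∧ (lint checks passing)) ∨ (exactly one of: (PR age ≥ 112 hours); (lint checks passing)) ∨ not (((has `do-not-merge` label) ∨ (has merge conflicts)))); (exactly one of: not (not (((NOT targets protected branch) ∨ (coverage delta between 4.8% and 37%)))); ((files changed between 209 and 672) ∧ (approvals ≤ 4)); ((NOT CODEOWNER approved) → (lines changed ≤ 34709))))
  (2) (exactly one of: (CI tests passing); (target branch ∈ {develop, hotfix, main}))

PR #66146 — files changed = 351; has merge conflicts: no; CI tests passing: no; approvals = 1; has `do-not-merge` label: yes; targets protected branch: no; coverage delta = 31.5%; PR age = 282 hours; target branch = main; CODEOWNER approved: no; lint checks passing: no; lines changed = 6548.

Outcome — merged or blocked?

Merged

Atomic conditions:
  lines changed > 36562: 6548 > 36562 is false
  lint checks passing: no → false
  PR age ≥ 112 hours: 282 ≥ 112 is true
  has `do-not-merge` label: yes → true
  has merge conflicts: no → false
  NOT targets protected branch: no → true
  coverage delta between 4.8% and 37%: 31.5 in [4.8, 37] is true
  files changed between 209 and 672: 351 in [209, 672] is true
  approvals ≤ 4: 1 ≤ 4 is true
  NOT CODEOWNER approved: no → true
  lines changed ≤ 34709: 6548 ≤ 34709 is true
  CI tests passing: no → false
  target branch ∈ {develop, hotfix, main}: main is in the set → true
Combine:
[1.1.1] false AND false = false
[1.1.2] exactly-one(true, false) = true
[1.1.3.1] true OR false = true
[1.1.3] NOT true = false
[1.1] false OR true OR false = true
[1.2.1.1.1] true OR true = true
[1.2.1.1] NOT true = false
[1.2.1] NOT false = true
[1.2.2] true AND true = true
[1.2.3] true → true = true
[1.2] exactly-one(true, true, true) = false
[1] exactly-one(true, false) = true
[2] exactly-one(false, true) = true
[root] true AND true = true
Overall: true → merged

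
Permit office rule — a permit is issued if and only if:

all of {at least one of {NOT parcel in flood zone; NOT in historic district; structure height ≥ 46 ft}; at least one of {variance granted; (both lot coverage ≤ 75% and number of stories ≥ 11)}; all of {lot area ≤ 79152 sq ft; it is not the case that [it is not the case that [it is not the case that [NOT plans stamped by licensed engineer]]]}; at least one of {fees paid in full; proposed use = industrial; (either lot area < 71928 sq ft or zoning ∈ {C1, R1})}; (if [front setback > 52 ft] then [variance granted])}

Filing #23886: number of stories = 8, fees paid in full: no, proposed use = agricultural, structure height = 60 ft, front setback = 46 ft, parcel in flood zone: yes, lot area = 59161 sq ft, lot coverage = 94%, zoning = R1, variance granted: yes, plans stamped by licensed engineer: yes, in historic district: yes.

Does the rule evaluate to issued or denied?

Atomic conditions:
  NOT parcel in flood zone: yes → false
  NOT in historic district: yes → false
  structure height ≥ 46 ft: 60 ≥ 46 is true
  variance granted: yes → true
  lot coverage ≤ 75%: 94 ≤ 75 is false
  number of stories ≥ 11: 8 ≥ 11 is false
  lot area ≤ 79152 sq ft: 59161 ≤ 79152 is true
  NOT plans stamped by licensed engineer: yes → false
  fees paid in full: no → false
  proposed use = industrial: agricultural == industrial is false
  lot area < 71928 sq ft: 59161 < 71928 is true
  zoning ∈ {C1, R1}: R1 is in the set → true
  front setback > 52 ft: 46 > 52 is false
Combine:
[1] false OR false OR true = true
[2.2] false AND false = false
[2] true OR false = true
[3.2.1.1] NOT false = true
[3.2.1] NOT true = false
[3.2] NOT false = true
[3] true AND true = true
[4.3] true OR true = true
[4] false OR false OR true = true
[5] false → true (antecedent false ⇒ implication holds) = true
[root] true AND true AND true AND true AND true = true
Overall: true → issued

Issued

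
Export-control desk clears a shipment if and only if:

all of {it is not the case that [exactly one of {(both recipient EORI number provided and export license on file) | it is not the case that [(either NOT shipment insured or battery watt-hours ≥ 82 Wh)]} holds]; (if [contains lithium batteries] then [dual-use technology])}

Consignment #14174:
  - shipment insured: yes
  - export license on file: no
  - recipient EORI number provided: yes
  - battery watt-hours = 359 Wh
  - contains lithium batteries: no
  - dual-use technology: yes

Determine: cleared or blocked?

Cleared

Atomic conditions:
  recipient EORI number provided: yes → true
  export license on file: no → false
  NOT shipment insured: yes → false
  battery watt-hours ≥ 82 Wh: 359 ≥ 82 is true
  contains lithium batteries: no → false
  dual-use technology: yes → true
Combine:
[1.1.1] true AND false = false
[1.1.2.1] false OR true = true
[1.1.2] NOT true = false
[1.1] exactly-one(false, false) = false
[1] NOT false = true
[2] false → true (antecedent false ⇒ implication holds) = true
[root] true AND true = true
Overall: true → cleared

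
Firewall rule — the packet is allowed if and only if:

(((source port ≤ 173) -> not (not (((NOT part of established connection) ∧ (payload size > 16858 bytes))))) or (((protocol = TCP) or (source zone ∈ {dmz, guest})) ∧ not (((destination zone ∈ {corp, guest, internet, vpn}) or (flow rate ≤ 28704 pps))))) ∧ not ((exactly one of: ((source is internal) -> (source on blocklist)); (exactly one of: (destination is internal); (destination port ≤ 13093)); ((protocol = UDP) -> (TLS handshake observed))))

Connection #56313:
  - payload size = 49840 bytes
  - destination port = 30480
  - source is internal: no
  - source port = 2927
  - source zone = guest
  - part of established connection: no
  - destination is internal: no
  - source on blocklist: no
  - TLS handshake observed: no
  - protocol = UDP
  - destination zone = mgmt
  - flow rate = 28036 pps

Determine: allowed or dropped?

Atomic conditions:
  source port ≤ 173: 2927 ≤ 173 is false
  NOT part of established connection: no → true
  payload size > 16858 bytes: 49840 > 16858 is true
  protocol = TCP: UDP == TCP is false
  source zone ∈ {dmz, guest}: guest is in the set → true
  destination zone ∈ {corp, guest, internet, vpn}: mgmt is not in the set → false
  flow rate ≤ 28704 pps: 28036 ≤ 28704 is true
  source is internal: no → false
  source on blocklist: no → false
  destination is internal: no → false
  destination port ≤ 13093: 30480 ≤ 13093 is false
  protocol = UDP: UDP == UDP is true
  TLS handshake observed: no → false
Combine:
[1.1.2.1.1] true AND true = true
[1.1.2.1] NOT true = false
[1.1.2] NOT false = true
[1.1] false → true (antecedent false ⇒ implication holds) = true
[1.2.1] false OR true = true
[1.2.2.1] false OR true = true
[1.2.2] NOT true = false
[1.2] true AND false = false
[1] true OR false = true
[2.1.1] false → false (antecedent false ⇒ implication holds) = true
[2.1.2] exactly-one(false, false) = false
[2.1.3] true → false = false
[2.1] exactly-one(true, false, false) = true
[2] NOT true = false
[root] true AND false = false
Overall: false → dropped

Dropped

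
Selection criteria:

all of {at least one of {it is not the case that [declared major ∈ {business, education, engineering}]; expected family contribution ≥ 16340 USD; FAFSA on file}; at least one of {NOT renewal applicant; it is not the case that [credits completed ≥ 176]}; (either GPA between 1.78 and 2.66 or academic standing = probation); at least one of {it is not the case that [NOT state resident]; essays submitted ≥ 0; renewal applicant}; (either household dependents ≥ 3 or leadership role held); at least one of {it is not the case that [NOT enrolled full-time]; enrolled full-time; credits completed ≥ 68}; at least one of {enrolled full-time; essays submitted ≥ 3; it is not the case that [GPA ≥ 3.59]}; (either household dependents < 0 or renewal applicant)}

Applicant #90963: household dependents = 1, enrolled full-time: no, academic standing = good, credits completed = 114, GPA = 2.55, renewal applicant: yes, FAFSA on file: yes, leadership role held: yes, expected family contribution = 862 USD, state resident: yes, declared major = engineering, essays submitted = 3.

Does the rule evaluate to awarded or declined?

Awarded

Atomic conditions:
  declared major ∈ {business, education, engineering}: engineering is in the set → true
  expected family contribution ≥ 16340 USD: 862 ≥ 16340 is false
  FAFSA on file: yes → true
  NOT renewal applicant: yes → false
  credits completed ≥ 176: 114 ≥ 176 is false
  GPA between 1.78 and 2.66: 2.55 in [1.78, 2.66] is true
  academic standing = probation: good == probation is false
  NOT state resident: yes → false
  essays submitted ≥ 0: 3 ≥ 0 is true
  renewal applicant: yes → true
  household dependents ≥ 3: 1 ≥ 3 is false
  leadership role held: yes → true
  NOT enrolled full-time: no → true
  enrolled full-time: no → false
  credits completed ≥ 68: 114 ≥ 68 is true
  essays submitted ≥ 3: 3 ≥ 3 is true
  GPA ≥ 3.59: 2.55 ≥ 3.59 is false
  household dependents < 0: 1 < 0 is false
Combine:
[1.1] NOT true = false
[1] false OR false OR true = true
[2.2] NOT false = true
[2] false OR true = true
[3] true OR false = true
[4.1] NOT false = true
[4] true OR true OR true = true
[5] false OR true = true
[6.1] NOT true = false
[6] false OR false OR true = true
[7.3] NOT false = true
[7] false OR true OR true = true
[8] false OR true = true
[root] true AND true AND true AND true AND true AND true AND true AND true = true
Overall: true → awarded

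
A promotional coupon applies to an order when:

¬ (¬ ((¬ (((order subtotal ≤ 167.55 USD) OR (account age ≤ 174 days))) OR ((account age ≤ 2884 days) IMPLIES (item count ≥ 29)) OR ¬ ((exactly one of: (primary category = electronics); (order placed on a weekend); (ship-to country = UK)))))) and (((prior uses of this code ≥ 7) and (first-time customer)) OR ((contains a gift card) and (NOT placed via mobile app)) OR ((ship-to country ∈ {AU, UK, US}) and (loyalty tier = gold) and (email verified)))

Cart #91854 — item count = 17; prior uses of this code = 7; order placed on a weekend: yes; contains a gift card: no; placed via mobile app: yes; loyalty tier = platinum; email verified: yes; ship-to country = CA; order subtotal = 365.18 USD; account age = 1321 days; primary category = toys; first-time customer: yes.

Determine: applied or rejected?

Atomic conditions:
  order subtotal ≤ 167.55 USD: 365.18 ≤ 167.55 is false
  account age ≤ 174 days: 1321 ≤ 174 is false
  account age ≤ 2884 days: 1321 ≤ 2884 is true
  item count ≥ 29: 17 ≥ 29 is false
  primary category = electronics: toys == electronics is false
  order placed on a weekend: yes → true
  ship-to country = UK: CA == UK is false
  prior uses of this code ≥ 7: 7 ≥ 7 is true
  first-time customer: yes → true
  contains a gift card: no → false
  NOT placed via mobile app: yes → false
  ship-to country ∈ {AU, UK, US}: CA is not in the set → false
  loyalty tier = gold: platinum == gold is false
  email verified: yes → true
Combine:
[1.1.1.1.1] false OR false = false
[1.1.1.1] NOT false = true
[1.1.1.2] true → false = false
[1.1.1.3.1] exactly-one(false, true, false) = true
[1.1.1.3] NOT true = false
[1.1.1] true OR false OR false = true
[1.1] NOT true = false
[1] NOT false = true
[2.1] true AND true = true
[2.2] false AND false = false
[2.3] false AND false AND true = false
[2] true OR false OR false = true
[root] true AND true = true
Overall: true → applied

Applied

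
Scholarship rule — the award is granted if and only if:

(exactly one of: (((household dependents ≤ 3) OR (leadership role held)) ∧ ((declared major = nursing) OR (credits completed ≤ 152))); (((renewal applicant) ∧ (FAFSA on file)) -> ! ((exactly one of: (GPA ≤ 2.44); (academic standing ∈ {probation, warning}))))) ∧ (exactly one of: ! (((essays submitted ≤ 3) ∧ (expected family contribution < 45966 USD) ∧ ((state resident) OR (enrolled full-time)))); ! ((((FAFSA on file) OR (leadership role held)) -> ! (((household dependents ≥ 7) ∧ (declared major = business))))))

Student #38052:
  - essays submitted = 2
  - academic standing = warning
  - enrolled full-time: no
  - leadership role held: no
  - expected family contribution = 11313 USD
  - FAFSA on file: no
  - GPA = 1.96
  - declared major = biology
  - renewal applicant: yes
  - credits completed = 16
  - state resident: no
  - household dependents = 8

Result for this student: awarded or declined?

Atomic conditions:
  household dependents ≤ 3: 8 ≤ 3 is false
  leadership role held: no → false
  declared major = nursing: biology == nursing is false
  credits completed ≤ 152: 16 ≤ 152 is true
  renewal applicant: yes → true
  FAFSA on file: no → false
  GPA ≤ 2.44: 1.96 ≤ 2.44 is true
  academic standing ∈ {probation, warning}: warning is in the set → true
  essays submitted ≤ 3: 2 ≤ 3 is true
  expected family contribution < 45966 USD: 11313 < 45966 is true
  state resident: no → false
  enrolled full-time: no → false
  household dependents ≥ 7: 8 ≥ 7 is true
  declared major = business: biology == business is false
Combine:
[1.1.1] false OR false = false
[1.1.2] false OR true = true
[1.1] false AND true = false
[1.2.1] true AND false = false
[1.2.2.1] exactly-one(true, true) = false
[1.2.2] NOT false = true
[1.2] false → true (antecedent false ⇒ implication holds) = true
[1] exactly-one(false, true) = true
[2.1.1.3] false OR false = false
[2.1.1] true AND true AND false = false
[2.1] NOT false = true
[2.2.1.1] false OR false = false
[2.2.1.2.1] true AND false = false
[2.2.1.2] NOT false = true
[2.2.1] false → true (antecedent false ⇒ implication holds) = true
[2.2] NOT true = false
[2] exactly-one(true, false) = true
[root] true AND true = true
Overall: true → awarded

Awarded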